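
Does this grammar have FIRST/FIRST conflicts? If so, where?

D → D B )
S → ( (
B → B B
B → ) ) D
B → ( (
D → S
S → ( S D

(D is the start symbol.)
Yes. D → D B ')' / D → S on { '(' }; S → '(' '(' / S → '(' S D on { '(' }; B → B B / B → ')' ')' D on { ')' }; B → B B / B → '(' '(' on { '(' }

FIRST sets of the non-terminals at (or reachable through a nullable prefix from) the front of some alternative:
  FIRST(D) = { '(' }
  FIRST(S) = { '(' }
  FIRST(B) = { '(', ')' }

Productions for D:
  D → D B ): FIRST = { '(' }
  D → S: FIRST = { '(' }
Productions for S:
  S → ( (: FIRST = { '(' }
  S → ( S D: FIRST = { '(' }
Productions for B:
  B → B B: FIRST = { '(', ')' }
  B → ) ) D: FIRST = { ')' }
  B → ( (: FIRST = { '(' }

Conflict for D: D → D B ) and D → S
  Overlap: { '(' }
Conflict for S: S → ( ( and S → ( S D
  Overlap: { '(' }
Conflict for B: B → B B and B → ) ) D
  Overlap: { ')' }
Conflict for B: B → B B and B → ( (
  Overlap: { '(' }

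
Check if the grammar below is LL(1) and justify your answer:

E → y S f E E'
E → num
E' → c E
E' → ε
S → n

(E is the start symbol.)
Relevant sets:
  FOLLOW(E') = { $, 'c' }

For E:
  PREDICT(E → y S f E E') = { 'y' }
  PREDICT(E → num) = { 'num' }
For E':
  PREDICT(E' → c E) = { 'c' }
  PREDICT(E' → ε) = { $, 'c' }
S has a single production, so nothing to check there.

Conflict found: Predict set conflict for E': { 'c' }
The grammar is NOT LL(1).

Answer: No. Predict set conflict for E': { 'c' }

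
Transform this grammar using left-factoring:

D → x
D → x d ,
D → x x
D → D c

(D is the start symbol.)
D → x D'
D' → ε
D' → d ,
D' → x
D → D c

Left-factoring transforms A → αβ₁ | αβ₂ into A → αA' and A' → β₁ | β₂
(α is the longest common prefix among the alternatives). Repeat until
no nonterminal has two alternatives with a common prefix.

Round 1: D has alternatives sharing prefix 'x'. Introduce D': D → x D'
  Add: D' → ε
  Add: D' → d ,
  Add: D' → x

No remaining common prefixes — done.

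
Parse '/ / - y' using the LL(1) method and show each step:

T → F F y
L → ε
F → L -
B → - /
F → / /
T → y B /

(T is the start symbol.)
Stack is shown with the top on the left.

Stack      Input      Action
----------------------------
T $        / / - y $  output T → F F y
F F y $    / / - y $  output F → / /
/ / F y $  / / - y $  match '/'
/ F y $    / - y $    match '/'
F y $      - y $      output F → L -
L - y $    - y $      output L → ε
- y $      - y $      match '-'
y $        y $        match 'y'
$          $          accept

The string is accepted.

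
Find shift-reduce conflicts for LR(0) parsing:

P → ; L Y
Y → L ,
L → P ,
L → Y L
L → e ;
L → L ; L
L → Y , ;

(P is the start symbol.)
A shift-reduce conflict occurs when an LR(0) state has both:
  - a complete (reduce) item [A → α .] (dot at the end), and
  - a shift item [B → β . c γ] (dot before a terminal).

Augment with P' → P and build the canonical LR(0) collection (I0 = CLOSURE({[P' → . P]}), then GOTO on every symbol after a dot until no new states appear). It has 19 states:
  I0: { [P → . ; L Y], [P' → . P] }  — shift
  I1: { [L → . L ; L], [L → . P ,], [L → . Y , ;], [L → . Y L], [L → . e ;], [P → . ; L Y], [P → ; . L Y], [Y → . L ,] }  — shift
  I2: { [P' → P .] }  — accept
  I3: { [L → . L ; L], [L → . P ,], [L → . Y , ;], [L → . Y L], [L → . e ;], [L → L . ; L], [P → . ; L Y], [P → ; L . Y], [Y → . L ,], [Y → L . ,] }  — shift
  I4: { [L → P . ,] }  — shift
  I5: { [L → . L ; L], [L → . P ,], [L → . Y , ;], [L → . Y L], [L → . e ;], [L → Y . , ;], [L → Y . L], [P → . ; L Y], [Y → . L ,] }  — shift
  I6: { [L → e . ;] }  — shift
  I7: { [L → e ; .] }  — reduce
  I8: { [L → Y , . ;] }  — shift
  I9: { [L → L . ; L], [L → Y L .], [Y → L . ,] }  — shift, reduce
  I10: { [Y → L , .] }  — reduce
  I11: { [L → . L ; L], [L → . P ,], [L → . Y , ;], [L → . Y L], [L → . e ;], [L → L ; . L], [P → . ; L Y], [Y → . L ,] }  — shift
  I12: { [L → L . ; L], [L → L ; L .], [Y → L . ,] }  — shift, reduce
  I13: { [L → Y , ; .] }  — reduce
  I14: { [L → P , .] }  — reduce
  I15: { [L → . L ; L], [L → . P ,], [L → . Y , ;], [L → . Y L], [L → . e ;], [L → L ; . L], [P → . ; L Y], [P → ; . L Y], [Y → . L ,] }  — shift
  I16: { [L → L . ; L], [Y → L . ,] }  — shift
  I17: { [L → . L ; L], [L → . P ,], [L → . Y , ;], [L → . Y L], [L → . e ;], [L → Y . , ;], [L → Y . L], [P → . ; L Y], [P → ; L Y .], [Y → . L ,] }  — shift, reduce
  I18: { [L → . L ; L], [L → . P ,], [L → . Y , ;], [L → . Y L], [L → . e ;], [L → L . ; L], [L → L ; L .], [P → . ; L Y], [P → ; L . Y], [Y → . L ,], [Y → L . ,] }  — shift, reduce

I9 contains reduce item [L → Y L .] and shift items [L → L . ; L], [Y → L . ,] — shift-reduce conflict.
I12 contains reduce item [L → L ; L .] and shift items [L → L . ; L], [Y → L . ,] — shift-reduce conflict.
I17 contains reduce item [P → ; L Y .] and shift items [L → Y . , ;], [L → . e ;], [P → . ; L Y] — shift-reduce conflict.
I18 contains reduce item [L → L ; L .] and shift items [L → L . ; L], [L → . e ;], [P → . ; L Y], [Y → L . ,] — shift-reduce conflict.

Answer: Yes — I9: [L → Y L .] vs [L → L . ; L]; I12: [L → L ; L .] vs [L → L . ; L]; I17: [P → ; L Y .] vs [L → Y . , ;]; I18: [L → L ; L .] vs [L → L . ; L]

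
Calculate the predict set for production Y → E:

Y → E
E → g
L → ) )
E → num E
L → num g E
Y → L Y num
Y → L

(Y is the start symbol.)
PREDICT(Y → E) = (FIRST(RHS) \ {ε}) ∪ (FOLLOW(Y) if ε ∈ FIRST(RHS), i.e. RHS ⇒* ε)
FIRST(E) = { 'g', 'num' }
FIRST(E) = { 'g', 'num' }
ε ∉ FIRST(E), so FOLLOW(Y) is not added.
PREDICT(Y → E) = { 'g', 'num' }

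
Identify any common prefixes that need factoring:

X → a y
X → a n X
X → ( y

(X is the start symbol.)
Left-factoring is needed when two productions for the same non-terminal
share a common prefix on the right-hand side.

Productions for X:
  X → a y
  X → a n X
  X → ( y

Found common prefix 'a' in productions for X

Answer: Yes, X has productions with common prefix 'a'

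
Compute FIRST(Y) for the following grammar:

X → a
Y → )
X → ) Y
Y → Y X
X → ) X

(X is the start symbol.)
{ ')' }

To compute FIRST(Y), examine every production with Y on the left-hand side, reading each right-hand side left to right until a non-nullable symbol is reached.

From Y → ):
  - ')' is a terminal: add ')' and stop
From Y → Y X:
  - Y is the symbol being defined: contributes nothing new
    Y is not nullable, so stop

Collecting: FIRST(Y) = { ')' }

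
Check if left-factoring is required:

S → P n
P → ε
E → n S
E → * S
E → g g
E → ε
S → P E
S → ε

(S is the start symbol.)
Yes, S has productions with common prefix 'P'

Left-factoring is needed when two productions for the same non-terminal
share a common prefix on the right-hand side.

Productions for S:
  S → P n
  S → P E
  S → ε
Productions for E:
  E → n S
  E → * S
  E → g g
  E → ε

Found common prefix 'P' in productions for S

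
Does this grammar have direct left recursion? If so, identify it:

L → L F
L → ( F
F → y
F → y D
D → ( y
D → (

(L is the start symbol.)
Direct left recursion occurs when N → N α for some non-terminal N (the right-hand side begins with the left-hand side itself).

L → L F: LEFT RECURSIVE (starts with L)
L → ( F: starts with '('
F → y: starts with y
F → y D: starts with y
D → ( y: starts with '('
D → (: starts with '('

The grammar has direct left recursion on: L.

Answer: Yes, L is left-recursive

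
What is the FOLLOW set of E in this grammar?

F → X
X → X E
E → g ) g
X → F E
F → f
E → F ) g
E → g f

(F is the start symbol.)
{ $, ')', 'f', 'g' }

In X → X E: E is at the end, add FOLLOW(X)
In X → F E: E is at the end, add FOLLOW(X)

The FOLLOW sets referred to above (computed the same way, to a fixed point):
  FOLLOW(X) = { $, ')', 'f', 'g' }

Taking the union: FOLLOW(E) = { $, ')', 'f', 'g' }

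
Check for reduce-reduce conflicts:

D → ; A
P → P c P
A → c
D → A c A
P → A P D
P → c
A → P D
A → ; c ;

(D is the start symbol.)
A reduce-reduce conflict occurs when an LR(0) state has two complete items [A → α .] and [B → β .] — both call for a reduction, and with no lookahead the parser cannot choose between them.

Augment with D' → D and build the canonical LR(0) collection (I0 = CLOSURE({[D' → . D]}), then GOTO on every symbol after a dot until no new states appear). It has 19 states:
  I0: { [A → . ; c ;], [A → . P D], [A → . c], [D → . ; A], [D → . A c A], [D' → . D], [P → . A P D], [P → . P c P], [P → . c] }  — shift
  I1: { [A → . ; c ;], [A → . P D], [A → . c], [A → ; . c ;], [D → ; . A], [P → . A P D], [P → . P c P], [P → . c] }  — shift
  I2: { [A → . ; c ;], [A → . P D], [A → . c], [D → A . c A], [P → . A P D], [P → . P c P], [P → . c], [P → A . P D] }  — shift
  I3: { [D' → D .] }  — accept
  I4: { [A → . ; c ;], [A → . P D], [A → . c], [A → P . D], [D → . ; A], [D → . A c A], [P → . A P D], [P → . P c P], [P → . c], [P → P . c P] }  — shift
  I5: { [A → c .], [P → c .] }  — 2 reduces
  I6: { [A → P D .] }  — reduce
  I7: { [A → . ; c ;], [A → . P D], [A → . c], [A → c .], [P → . A P D], [P → . P c P], [P → . c], [P → P c . P], [P → c .] }  — shift, 2 reduces
  I8: { [A → ; . c ;] }  — shift
  I9: { [A → . ; c ;], [A → . P D], [A → . c], [P → . A P D], [P → . P c P], [P → . c], [P → A . P D] }  — shift
  I10: { [A → . ; c ;], [A → . P D], [A → . c], [A → P . D], [D → . ; A], [D → . A c A], [P → . A P D], [P → . P c P], [P → . c], [P → P . c P], [P → P c P .] }  — shift, reduce
  I11: { [A → . ; c ;], [A → . P D], [A → . c], [A → P . D], [D → . ; A], [D → . A c A], [P → . A P D], [P → . P c P], [P → . c], [P → A P . D], [P → P . c P] }  — shift
  I12: { [A → P D .], [P → A P D .] }  — 2 reduces
  I13: { [A → ; c . ;] }  — shift
  I14: { [A → ; c ; .] }  — reduce
  I15: { [A → . ; c ;], [A → . P D], [A → . c], [A → c .], [D → A c . A], [P → . A P D], [P → . P c P], [P → . c], [P → c .] }  — shift, 2 reduces
  I16: { [A → . ; c ;], [A → . P D], [A → . c], [D → A c A .], [P → . A P D], [P → . P c P], [P → . c], [P → A . P D] }  — shift, reduce
  I17: { [A → . ; c ;], [A → . P D], [A → . c], [D → ; A .], [P → . A P D], [P → . P c P], [P → . c], [P → A . P D] }  — shift, reduce
  I18: { [A → ; c . ;], [A → c .], [P → c .] }  — shift, 2 reduces

I5 contains complete items [A → c .], [P → c .] — reduce-reduce conflict.
I7 contains complete items [A → c .], [P → c .] — reduce-reduce conflict.
I12 contains complete items [A → P D .], [P → A P D .] — reduce-reduce conflict.
I15 contains complete items [A → c .], [P → c .] — reduce-reduce conflict.
I18 contains complete items [A → c .], [P → c .] — reduce-reduce conflict.

Answer: Yes — I5: [A → c .] vs [P → c .]; I7: [A → c .] vs [P → c .]; I12: [A → P D .] vs [P → A P D .]; I15: [A → c .] vs [P → c .]; I18: [A → c .] vs [P → c .]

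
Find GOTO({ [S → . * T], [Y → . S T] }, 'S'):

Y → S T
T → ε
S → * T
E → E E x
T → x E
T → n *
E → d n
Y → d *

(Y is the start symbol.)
{ [T → . n *], [T → . x E], [T → .], [Y → S . T] }

GOTO(I, 'S') = CLOSURE({ [A → αX.β] : [A → α.Xβ] ∈ I, X = 'S' })

Items with dot before 'S', with the dot advanced:
  [Y → . S T] → [Y → S . T]
Closure of the advanced items:
  [Y → S . T] has the dot before T: add [T → .], [T → . x E], [T → . n *]

GOTO = { [T → . n *], [T → . x E], [T → .], [Y → S . T] }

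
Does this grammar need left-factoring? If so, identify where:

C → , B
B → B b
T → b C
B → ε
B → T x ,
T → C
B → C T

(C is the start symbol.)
No, left-factoring is not needed

Left-factoring is needed when two productions for the same non-terminal
share a common prefix on the right-hand side.

Productions for B:
  B → B b
  B → ε
  B → T x ,
  B → C T
Productions for T:
  T → b C
  T → C

No common prefixes found.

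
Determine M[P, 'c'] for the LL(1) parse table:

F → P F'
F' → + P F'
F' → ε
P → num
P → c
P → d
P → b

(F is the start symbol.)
P → c

To find M[P, 'c'], we find productions for P where 'c' is in the predict set (PREDICT(N → α) = (FIRST(α) \ {ε}) ∪ (FOLLOW(N) if α ⇒* ε)).

P → num: PREDICT = { 'num' }
P → c: PREDICT = { 'c' }
  'c' is in predict set, so this production goes in M[P, 'c']
P → d: PREDICT = { 'd' }
P → b: PREDICT = { 'b' }

M[P, 'c'] = P → c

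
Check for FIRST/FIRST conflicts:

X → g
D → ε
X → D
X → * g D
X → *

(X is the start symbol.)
Yes. X → '*' g D / X → '*' on { '*' }

A FIRST/FIRST conflict occurs when two productions N → α and N → β for the same non-terminal have FIRST(α) ∩ FIRST(β) ≠ ∅ (with ε ∈ FIRST of a nullable right-hand side, so two nullable alternatives also conflict).

FIRST sets of the non-terminals at (or reachable through a nullable prefix from) the front of some alternative:
  FIRST(D) = { ε }

Productions for X:
  X → g: FIRST = { 'g' }
  X → D: FIRST = { ε }
  X → * g D: FIRST = { '*' }
  X → *: FIRST = { '*' }
D has only one production, so no FIRST/FIRST conflict is possible there.

Conflict for X: X → * g D and X → *
  Overlap: { '*' }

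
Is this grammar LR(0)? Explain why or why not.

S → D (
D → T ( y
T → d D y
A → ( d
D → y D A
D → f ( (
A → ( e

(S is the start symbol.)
A grammar is LR(0) if no state in the canonical LR(0) collection has:
  - both a shift item (dot before a terminal) and a complete item (shift-reduce conflict), or
  - two or more complete items (reduce-reduce conflict; the accept item [S' → S .] counts as a complete item here).

Augment with S' → S and build the canonical LR(0) collection (I0 = CLOSURE({[S' → . S]}), then GOTO on every symbol after a dot until no new states appear). It has 19 states:
  I0: { [D → . T ( y], [D → . f ( (], [D → . y D A], [S → . D (], [S' → . S], [T → . d D y] }  — shift
  I1: { [S → D . (] }  — shift
  I2: { [S' → S .] }  — accept
  I3: { [D → T . ( y] }  — shift
  I4: { [D → . T ( y], [D → . f ( (], [D → . y D A], [T → . d D y], [T → d . D y] }  — shift
  I5: { [D → f . ( (] }  — shift
  I6: { [D → . T ( y], [D → . f ( (], [D → . y D A], [D → y . D A], [T → . d D y] }  — shift
  I7: { [A → . ( d], [A → . ( e], [D → y D . A] }  — shift
  I8: { [A → ( . d], [A → ( . e] }  — shift
  I9: { [D → y D A .] }  — reduce
  I10: { [A → ( d .] }  — reduce
  I11: { [A → ( e .] }  — reduce
  I12: { [D → f ( . (] }  — shift
  I13: { [D → f ( ( .] }  — reduce
  I14: { [T → d D . y] }  — shift
  I15: { [T → d D y .] }  — reduce
  I16: { [D → T ( . y] }  — shift
  I17: { [D → T ( y .] }  — reduce
  I18: { [S → D ( .] }  — reduce

Every state is either a pure shift/goto state or contains exactly one complete item and nothing to shift — no conflicts. The grammar is LR(0).

Answer: Yes, the grammar is LR(0)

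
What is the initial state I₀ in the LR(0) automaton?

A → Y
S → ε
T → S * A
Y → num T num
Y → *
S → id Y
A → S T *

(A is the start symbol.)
{ [A → . S T *], [A → . Y], [A' → . A], [S → . id Y], [S → .], [Y → . *], [Y → . num T num] }

First, augment the grammar with A' → A
I₀ = CLOSURE({ [A' → . A] }):
  [A' → . A] has the dot before A: add [A → . Y], [A → . S T *]
  [A → . Y] has the dot before Y: add [Y → . num T num], [Y → . *]
  [A → . S T *] has the dot before S: add [S → .], [S → . id Y]
No further items can be added.

I₀ = { [A → . S T *], [A → . Y], [A' → . A], [S → . id Y], [S → .], [Y → . *], [Y → . num T num] }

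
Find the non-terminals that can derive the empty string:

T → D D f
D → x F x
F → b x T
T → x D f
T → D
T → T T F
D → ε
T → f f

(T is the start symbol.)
{ 'D', 'T' }

A non-terminal is nullable if it can derive ε (the empty string): either it has an ε-production, or it has a production whose right-hand side consists entirely of nullable non-terminals.

ε-productions: D → ε
So D is immediately nullable.
T → D: every symbol on the right is nullable, so T is nullable too.
No further non-terminal can be added: every production for the remaining non-terminals contains a terminal or a non-nullable non-terminal.
Nullable = { 'D', 'T' }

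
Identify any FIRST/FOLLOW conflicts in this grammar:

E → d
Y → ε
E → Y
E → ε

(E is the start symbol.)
Nullable non-terminals: E, Y.
FIRST sets used below: FIRST(Y) = { ε }

E: nullable alternative(s) E → Y, E → ε; FOLLOW(E) = { $ }
  E → d: FIRST \ {ε} = { 'd' } — disjoint from FOLLOW(E)
  E → Y: FIRST \ {ε} = { } — disjoint from FOLLOW(E)
  E → ε: FIRST \ {ε} = { } — disjoint from FOLLOW(E)
Y has a nullable alternative but only one production, so nothing to check.

No FIRST/FOLLOW conflicts found.

Answer: No FIRST/FOLLOW conflicts.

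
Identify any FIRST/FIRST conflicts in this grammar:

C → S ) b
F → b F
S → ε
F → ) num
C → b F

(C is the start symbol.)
No FIRST/FIRST conflicts.

A FIRST/FIRST conflict occurs when two productions N → α and N → β for the same non-terminal have FIRST(α) ∩ FIRST(β) ≠ ∅ (with ε ∈ FIRST of a nullable right-hand side, so two nullable alternatives also conflict).

FIRST sets of the non-terminals at (or reachable through a nullable prefix from) the front of some alternative:
  FIRST(S) = { ε }

Productions for C:
  C → S ) b: FIRST = { ')' }
  C → b F: FIRST = { 'b' }
Productions for F:
  F → b F: FIRST = { 'b' }
  F → ) num: FIRST = { ')' }
S has only one production, so no FIRST/FIRST conflict is possible there.

All alternatives of each non-terminal have pairwise disjoint FIRST sets.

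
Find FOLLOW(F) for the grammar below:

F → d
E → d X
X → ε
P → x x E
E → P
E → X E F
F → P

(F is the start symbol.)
F is the start symbol, so $ ∈ FOLLOW(F).
In E → X E F: F is at the end, add FOLLOW(E)

The FOLLOW sets referred to above (computed the same way, to a fixed point):
  FOLLOW(E) = { $, 'd', 'x' }

Taking the union: FOLLOW(F) = { $, 'd', 'x' }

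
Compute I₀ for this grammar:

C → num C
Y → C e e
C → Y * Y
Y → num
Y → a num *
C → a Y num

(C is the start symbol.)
First, augment the grammar with C' → C
I₀ = CLOSURE({ [C' → . C] }):
  [C' → . C] has the dot before C: add [C → . num C], [C → . Y * Y], [C → . a Y num]
  [C → . Y * Y] has the dot before Y: add [Y → . C e e], [Y → . num], [Y → . a num *]
No further items can be added.

I₀ = { [C → . Y * Y], [C → . a Y num], [C → . num C], [C' → . C], [Y → . C e e], [Y → . a num *], [Y → . num] }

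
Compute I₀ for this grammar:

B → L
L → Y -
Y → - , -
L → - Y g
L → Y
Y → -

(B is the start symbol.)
{ [B → . L], [B' → . B], [L → . - Y g], [L → . Y -], [L → . Y], [Y → . - , -], [Y → . -] }

First, augment the grammar with B' → B
I₀ = CLOSURE({ [B' → . B] }):
  [B' → . B] has the dot before B: add [B → . L]
  [B → . L] has the dot before L: add [L → . Y -], [L → . - Y g], [L → . Y]
  [L → . Y -] has the dot before Y: add [Y → . - , -], [Y → . -]
No further items can be added.

I₀ = { [B → . L], [B' → . B], [L → . - Y g], [L → . Y -], [L → . Y], [Y → . - , -], [Y → . -] }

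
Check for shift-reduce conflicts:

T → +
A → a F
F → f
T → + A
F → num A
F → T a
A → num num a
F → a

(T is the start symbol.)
Yes — I1: [T → + .] vs [A → . a F]

A shift-reduce conflict occurs when an LR(0) state has both:
  - a complete (reduce) item [A → α .] (dot at the end), and
  - a shift item [B → β . c γ] (dot before a terminal).

Augment with T' → T and build the canonical LR(0) collection (I0 = CLOSURE({[T' → . T]}), then GOTO on every symbol after a dot until no new states appear). It has 15 states:
  I0: { [T → . + A], [T → . +], [T' → . T] }  — shift
  I1: { [A → . a F], [A → . num num a], [T → + . A], [T → + .] }  — shift, reduce
  I2: { [T' → T .] }  — accept
  I3: { [T → + A .] }  — reduce
  I4: { [A → a . F], [F → . T a], [F → . a], [F → . f], [F → . num A], [T → . + A], [T → . +] }  — shift
  I5: { [A → num . num a] }  — shift
  I6: { [A → num num . a] }  — shift
  I7: { [A → num num a .] }  — reduce
  I8: { [A → a F .] }  — reduce
  I9: { [F → T . a] }  — shift
  I10: { [F → a .] }  — reduce
  I11: { [F → f .] }  — reduce
  I12: { [A → . a F], [A → . num num a], [F → num . A] }  — shift
  I13: { [F → num A .] }  — reduce
  I14: { [F → T a .] }  — reduce

I1 contains reduce item [T → + .] and shift items [A → . a F], [A → . num num a] — shift-reduce conflict.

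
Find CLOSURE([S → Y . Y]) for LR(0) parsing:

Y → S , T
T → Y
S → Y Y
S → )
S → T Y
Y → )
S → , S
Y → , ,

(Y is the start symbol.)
{ [S → . )], [S → . , S], [S → . T Y], [S → . Y Y], [S → Y . Y], [T → . Y], [Y → . )], [Y → . , ,], [Y → . S , T] }

Start with: [S → Y . Y]
  [S → Y . Y] has the dot before Y: add [Y → . S , T], [Y → . )], [Y → . , ,]
  [Y → . S , T] has the dot before S: add [S → . Y Y], [S → . )], [S → . T Y], [S → . , S]
  [S → . T Y] has the dot before T: add [T → . Y]
No further items can be added.

CLOSURE = { [S → . )], [S → . , S], [S → . T Y], [S → . Y Y], [S → Y . Y], [T → . Y], [Y → . )], [Y → . , ,], [Y → . S , T] }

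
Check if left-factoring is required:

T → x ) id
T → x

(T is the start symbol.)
Left-factoring is needed when two productions for the same non-terminal
share a common prefix on the right-hand side.

Productions for T:
  T → x ) id
  T → x

Found common prefix 'x' in productions for T

Answer: Yes, T has productions with common prefix 'x'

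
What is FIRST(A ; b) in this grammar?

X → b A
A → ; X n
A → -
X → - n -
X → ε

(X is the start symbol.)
{ '-', ';' }

FIRST sets of the non-terminals involved (from the grammar, by fixed-point iteration):
  FIRST(A) = { '-', ';' }

To compute FIRST(A ; b), process the symbols left to right:
Symbol A is a non-terminal. Add FIRST(A) \ {ε} = { '-', ';' }
A is not nullable (ε ∉ FIRST(A)), so stop here.
FIRST(A ; b) = { '-', ';' }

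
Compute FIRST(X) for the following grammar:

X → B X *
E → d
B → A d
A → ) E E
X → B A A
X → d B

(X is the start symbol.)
To compute FIRST(X), examine every production with X on the left-hand side, reading each right-hand side left to right until a non-nullable symbol is reached.

FIRST sets of the other non-terminals involved (by the same procedure, iterated to a fixed point):
  FIRST(B) = { ')' }

From X → B X *:
  - B is a non-terminal: add FIRST(B) \ {ε} = { ')' }
    B is not nullable, so stop
From X → B A A:
  - B is a non-terminal: add FIRST(B) \ {ε} = { ')' }
    B is not nullable, so stop
From X → d B:
  - d is a terminal: add 'd' and stop

Collecting: FIRST(X) = { ')', 'd' }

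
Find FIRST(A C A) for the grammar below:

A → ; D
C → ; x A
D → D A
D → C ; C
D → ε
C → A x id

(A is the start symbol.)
{ ';' }

FIRST sets of the non-terminals involved (from the grammar, by fixed-point iteration):
  FIRST(A) = { ';' }

To compute FIRST(A C A), process the symbols left to right:
Symbol A is a non-terminal. Add FIRST(A) \ {ε} = { ';' }
A is not nullable (ε ∉ FIRST(A)), so stop here.
FIRST(A C A) = { ';' }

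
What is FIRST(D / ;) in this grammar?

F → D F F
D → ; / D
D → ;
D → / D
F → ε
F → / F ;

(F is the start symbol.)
FIRST sets of the non-terminals involved (from the grammar, by fixed-point iteration):
  FIRST(D) = { '/', ';' }

To compute FIRST(D / ;), process the symbols left to right:
Symbol D is a non-terminal. Add FIRST(D) \ {ε} = { '/', ';' }
D is not nullable (ε ∉ FIRST(D)), so stop here.
FIRST(D / ;) = { '/', ';' }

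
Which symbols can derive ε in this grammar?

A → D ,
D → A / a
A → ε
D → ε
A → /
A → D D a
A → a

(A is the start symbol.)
A non-terminal is nullable if it can derive ε (the empty string): either it has an ε-production, or it has a production whose right-hand side consists entirely of nullable non-terminals.

ε-productions: A → ε, D → ε
So A, D are immediately nullable.
Every non-terminal is now nullable.
Nullable = { 'A', 'D' }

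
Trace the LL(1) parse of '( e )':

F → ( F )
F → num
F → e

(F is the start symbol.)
LL(1) parsing maintains a stack (initially the start symbol over $) and the input. At each step: if the stack top is a terminal, match it against the current input token; if it is a non-terminal N, replace it with the RHS of M[N, lookahead] (the unique production whose predict set contains the lookahead).

Stack is shown with the top on the left.

Stack    Input    Action
------------------------
F $      ( e ) $  output F → ( F )
( F ) $  ( e ) $  match '('
F ) $    e ) $    output F → e
e ) $    e ) $    match 'e'
) $      ) $      match ')'
$        $        accept

The string is accepted.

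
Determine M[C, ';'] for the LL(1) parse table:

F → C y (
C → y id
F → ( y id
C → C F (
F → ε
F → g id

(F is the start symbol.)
To find M[C, ';'], we find productions for C where ';' is in the predict set (PREDICT(N → α) = (FIRST(α) \ {ε}) ∪ (FOLLOW(N) if α ⇒* ε)).

Relevant sets:
  FIRST(C) = { 'y' }

C → y id: PREDICT = { 'y' }
C → C F (: PREDICT = { 'y' }

M[C, ';'] is empty (no production applies)

Answer: Empty (error entry)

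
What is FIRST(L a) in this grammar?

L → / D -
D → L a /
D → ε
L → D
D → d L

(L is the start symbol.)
FIRST sets of the non-terminals involved (from the grammar, by fixed-point iteration):
  FIRST(L) = { '/', 'a', 'd', ε }

To compute FIRST(L a), process the symbols left to right:
Symbol L is a non-terminal. Add FIRST(L) \ {ε} = { '/', 'a', 'd' }
L is nullable (ε ∈ FIRST(L)), continue to the next symbol.
Symbol a is a terminal. Add 'a' and stop.
FIRST(L a) = { '/', 'a', 'd' }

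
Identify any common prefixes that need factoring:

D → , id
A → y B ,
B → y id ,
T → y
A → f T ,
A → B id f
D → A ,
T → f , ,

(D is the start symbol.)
No, left-factoring is not needed

Left-factoring is needed when two productions for the same non-terminal
share a common prefix on the right-hand side.

Productions for D:
  D → , id
  D → A ,
Productions for A:
  A → y B ,
  A → f T ,
  A → B id f
Productions for T:
  T → y
  T → f , ,

No common prefixes found.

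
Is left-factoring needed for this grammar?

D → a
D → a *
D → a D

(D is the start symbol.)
Yes, D has productions with common prefix 'a'

Left-factoring is needed when two productions for the same non-terminal
share a common prefix on the right-hand side.

Productions for D:
  D → a
  D → a *
  D → a D

Found common prefix 'a' in productions for D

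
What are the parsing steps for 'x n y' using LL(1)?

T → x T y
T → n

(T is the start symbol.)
LL(1) parsing maintains a stack (initially the start symbol over $) and the input. At each step: if the stack top is a terminal, match it against the current input token; if it is a non-terminal N, replace it with the RHS of M[N, lookahead] (the unique production whose predict set contains the lookahead).

Stack is shown with the top on the left.

Stack    Input    Action
------------------------
T $      x n y $  output T → x T y
x T y $  x n y $  match 'x'
T y $    n y $    output T → n
n y $    n y $    match 'n'
y $      y $      match 'y'
$        $        accept

The string is accepted.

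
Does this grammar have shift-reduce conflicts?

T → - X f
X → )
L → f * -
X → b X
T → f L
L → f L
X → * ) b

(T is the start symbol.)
Augment with T' → T and build the canonical LR(0) collection (I0 = CLOSURE({[T' → . T]}), then GOTO on every symbol after a dot until no new states appear). It has 17 states:
  I0: { [T → . - X f], [T → . f L], [T' → . T] }  — shift
  I1: { [T → - . X f], [X → . )], [X → . * ) b], [X → . b X] }  — shift
  I2: { [T' → T .] }  — accept
  I3: { [L → . f * -], [L → . f L], [T → f . L] }  — shift
  I4: { [T → f L .] }  — reduce
  I5: { [L → . f * -], [L → . f L], [L → f . * -], [L → f . L] }  — shift
  I6: { [L → f * . -] }  — shift
  I7: { [L → f L .] }  — reduce
  I8: { [L → f * - .] }  — reduce
  I9: { [X → ) .] }  — reduce
  I10: { [X → * . ) b] }  — shift
  I11: { [T → - X . f] }  — shift
  I12: { [X → . )], [X → . * ) b], [X → . b X], [X → b . X] }  — shift
  I13: { [X → b X .] }  — reduce
  I14: { [T → - X f .] }  — reduce
  I15: { [X → * ) . b] }  — shift
  I16: { [X → * ) b .] }  — reduce

No state contains both a complete item and a shift item.

Answer: No shift-reduce conflicts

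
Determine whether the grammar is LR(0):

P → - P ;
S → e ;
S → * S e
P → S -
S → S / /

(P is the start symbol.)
Augment with P' → P and build the canonical LR(0) collection (I0 = CLOSURE({[P' → . P]}), then GOTO on every symbol after a dot until no new states appear). It has 14 states:
  I0: { [P → . - P ;], [P → . S -], [P' → . P], [S → . * S e], [S → . S / /], [S → . e ;] }  — shift
  I1: { [S → * . S e], [S → . * S e], [S → . S / /], [S → . e ;] }  — shift
  I2: { [P → - . P ;], [P → . - P ;], [P → . S -], [S → . * S e], [S → . S / /], [S → . e ;] }  — shift
  I3: { [P' → P .] }  — accept
  I4: { [P → S . -], [S → S . / /] }  — shift
  I5: { [S → e . ;] }  — shift
  I6: { [S → e ; .] }  — reduce
  I7: { [P → S - .] }  — reduce
  I8: { [S → S / . /] }  — shift
  I9: { [S → S / / .] }  — reduce
  I10: { [P → - P . ;] }  — shift
  I11: { [P → - P ; .] }  — reduce
  I12: { [S → * S . e], [S → S . / /] }  — shift
  I13: { [S → * S e .] }  — reduce

Every state is either a pure shift/goto state or contains exactly one complete item and nothing to shift — no conflicts. The grammar is LR(0).

Answer: Yes, the grammar is LR(0)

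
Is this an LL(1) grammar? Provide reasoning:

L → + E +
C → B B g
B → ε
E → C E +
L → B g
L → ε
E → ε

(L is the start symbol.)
A grammar is LL(1) if for each non-terminal N with multiple productions, the predict sets of those productions are pairwise disjoint, where PREDICT(N → α) = (FIRST(α) \ {ε}) ∪ (FOLLOW(N) if α ⇒* ε).

Relevant sets:
  FIRST(B) = { ε }
  FIRST(C) = { 'g' }
  FOLLOW(L) = { $ }
  FOLLOW(E) = { '+' }

For L:
  PREDICT(L → '+' E '+') = { '+' }
  PREDICT(L → B g) = { 'g' }
  PREDICT(L → ε) = { $ }
For E:
  PREDICT(E → C E '+') = { 'g' }
  PREDICT(E → ε) = { '+' }
C, B have a single production, so nothing to check there.

All predict sets are disjoint. The grammar IS LL(1).

Answer: Yes, the grammar is LL(1).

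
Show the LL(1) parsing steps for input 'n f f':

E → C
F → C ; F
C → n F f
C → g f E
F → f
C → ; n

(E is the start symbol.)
LL(1) parsing maintains a stack (initially the start symbol over $) and the input. At each step: if the stack top is a terminal, match it against the current input token; if it is a non-terminal N, replace it with the RHS of M[N, lookahead] (the unique production whose predict set contains the lookahead).

Stack is shown with the top on the left.

Stack    Input    Action
------------------------
E $      n f f $  output E → C
C $      n f f $  output C → n F f
n F f $  n f f $  match 'n'
F f $    f f $    output F → f
f f $    f f $    match 'f'
f $      f $      match 'f'
$        $        accept

The string is accepted.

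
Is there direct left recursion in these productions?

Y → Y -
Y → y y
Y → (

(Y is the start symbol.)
Yes, Y is left-recursive

Direct left recursion occurs when N → N α for some non-terminal N (the right-hand side begins with the left-hand side itself).

Y → Y -: LEFT RECURSIVE (starts with Y)
Y → y y: starts with y
Y → (: starts with '('

The grammar has direct left recursion on: Y.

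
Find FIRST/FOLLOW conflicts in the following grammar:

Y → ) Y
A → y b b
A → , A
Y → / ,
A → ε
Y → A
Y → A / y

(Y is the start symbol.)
Nullable non-terminals: A, Y.
FIRST sets used below: FIRST(A) = { ',', 'y', ε }

A: nullable alternative(s) A → ε; FOLLOW(A) = { $, '/' }
  A → y b b: FIRST \ {ε} = { 'y' } — disjoint from FOLLOW(A)
  A → , A: FIRST \ {ε} = { ',' } — disjoint from FOLLOW(A)
  A → ε: FIRST \ {ε} = { } — this is the only nullable alternative, skip

Y: nullable alternative(s) Y → A; FOLLOW(Y) = { $ }
  Y → ) Y: FIRST \ {ε} = { ')' } — disjoint from FOLLOW(Y)
  Y → / ,: FIRST \ {ε} = { '/' } — disjoint from FOLLOW(Y)
  Y → A: FIRST \ {ε} = { ',', 'y' } — this is the only nullable alternative, skip
  Y → A / y: FIRST \ {ε} = { ',', '/', 'y' } — disjoint from FOLLOW(Y)

No FIRST/FOLLOW conflicts found.

Answer: No FIRST/FOLLOW conflicts.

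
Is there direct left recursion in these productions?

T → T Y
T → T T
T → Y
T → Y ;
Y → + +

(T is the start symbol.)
Yes, T is left-recursive

Direct left recursion occurs when N → N α for some non-terminal N (the right-hand side begins with the left-hand side itself).

T → T Y: LEFT RECURSIVE (starts with T)
T → T T: LEFT RECURSIVE (starts with T)
T → Y: starts with Y
T → Y ;: starts with Y
Y → + +: starts with '+'

The grammar has direct left recursion on: T.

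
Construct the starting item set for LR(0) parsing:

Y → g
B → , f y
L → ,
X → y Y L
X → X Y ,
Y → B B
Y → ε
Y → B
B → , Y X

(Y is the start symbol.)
{ [B → . , Y X], [B → . , f y], [Y → . B B], [Y → . B], [Y → . g], [Y → .], [Y' → . Y] }

First, augment the grammar with Y' → Y
I₀ = CLOSURE({ [Y' → . Y] }):
  [Y' → . Y] has the dot before Y: add [Y → . g], [Y → . B B], [Y → .], [Y → . B]
  [Y → . B B] has the dot before B: add [B → . , f y], [B → . , Y X]
No further items can be added.

I₀ = { [B → . , Y X], [B → . , f y], [Y → . B B], [Y → . B], [Y → . g], [Y → .], [Y' → . Y] }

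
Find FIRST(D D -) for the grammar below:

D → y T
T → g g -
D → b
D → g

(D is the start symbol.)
{ 'b', 'g', 'y' }

FIRST sets of the non-terminals involved (from the grammar, by fixed-point iteration):
  FIRST(D) = { 'b', 'g', 'y' }

To compute FIRST(D D -), process the symbols left to right:
Symbol D is a non-terminal. Add FIRST(D) \ {ε} = { 'b', 'g', 'y' }
D is not nullable (ε ∉ FIRST(D)), so stop here.
FIRST(D D -) = { 'b', 'g', 'y' }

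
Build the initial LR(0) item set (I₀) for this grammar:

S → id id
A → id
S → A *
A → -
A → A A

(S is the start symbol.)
{ [A → . -], [A → . A A], [A → . id], [S → . A *], [S → . id id], [S' → . S] }

First, augment the grammar with S' → S
I₀ = CLOSURE({ [S' → . S] }):
  [S' → . S] has the dot before S: add [S → . id id], [S → . A *]
  [S → . A *] has the dot before A: add [A → . id], [A → . -], [A → . A A]
No further items can be added.

I₀ = { [A → . -], [A → . A A], [A → . id], [S → . A *], [S → . id id], [S' → . S] }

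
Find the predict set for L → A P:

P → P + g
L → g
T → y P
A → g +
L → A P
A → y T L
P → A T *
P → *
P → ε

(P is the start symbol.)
PREDICT(L → A P) = (FIRST(RHS) \ {ε}) ∪ (FOLLOW(L) if ε ∈ FIRST(RHS), i.e. RHS ⇒* ε)
FIRST(A) = { 'g', 'y' }
FIRST(A P) = { 'g', 'y' }
ε ∉ FIRST(A P), so FOLLOW(L) is not added.
PREDICT(L → A P) = { 'g', 'y' }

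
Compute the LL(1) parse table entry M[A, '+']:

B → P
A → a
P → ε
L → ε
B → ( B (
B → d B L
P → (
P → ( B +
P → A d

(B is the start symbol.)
To find M[A, '+'], we find productions for A where '+' is in the predict set (PREDICT(N → α) = (FIRST(α) \ {ε}) ∪ (FOLLOW(N) if α ⇒* ε)).

A → a: PREDICT = { 'a' }

M[A, '+'] is empty (no production applies)

Answer: Empty (error entry)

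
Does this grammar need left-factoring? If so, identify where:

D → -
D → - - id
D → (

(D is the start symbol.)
Yes, D has productions with common prefix '-'

Left-factoring is needed when two productions for the same non-terminal
share a common prefix on the right-hand side.

Productions for D:
  D → -
  D → - - id
  D → (

Found common prefix '-' in productions for D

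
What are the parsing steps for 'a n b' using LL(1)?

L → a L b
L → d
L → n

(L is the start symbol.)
LL(1) parsing maintains a stack (initially the start symbol over $) and the input. At each step: if the stack top is a terminal, match it against the current input token; if it is a non-terminal N, replace it with the RHS of M[N, lookahead] (the unique production whose predict set contains the lookahead).

Stack is shown with the top on the left.

Stack    Input    Action
------------------------
L $      a n b $  output L → a L b
a L b $  a n b $  match 'a'
L b $    n b $    output L → n
n b $    n b $    match 'n'
b $      b $      match 'b'
$        $        accept

The string is accepted.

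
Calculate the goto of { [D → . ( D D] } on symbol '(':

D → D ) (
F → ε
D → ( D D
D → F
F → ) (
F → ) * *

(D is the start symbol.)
{ [D → ( . D D], [D → . ( D D], [D → . D ) (], [D → . F], [F → . ) (], [F → . ) * *], [F → .] }

GOTO(I, '(') = CLOSURE({ [A → αX.β] : [A → α.Xβ] ∈ I, X = '(' })

Items with dot before '(', with the dot advanced:
  [D → . ( D D] → [D → ( . D D]
Closure of the advanced items:
  [D → ( . D D] has the dot before D: add [D → . D ) (], [D → . ( D D], [D → . F]
  [D → . F] has the dot before F: add [F → .], [F → . ) (], [F → . ) * *]

GOTO = { [D → ( . D D], [D → . ( D D], [D → . D ) (], [D → . F], [F → . ) (], [F → . ) * *], [F → .] }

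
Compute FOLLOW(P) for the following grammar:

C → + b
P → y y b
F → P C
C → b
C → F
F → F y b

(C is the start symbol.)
{ '+', 'b', 'y' }

To compute FOLLOW(P), find every occurrence of P on a right-hand side N → α P β: add FIRST(β) \ {ε}, and if β is empty or nullable also add FOLLOW(N). Iterate to a fixed point.

In F → P C: P is followed by C, add FIRST(C) \ {ε} = { '+', 'b', 'y' }

Taking the union: FOLLOW(P) = { '+', 'b', 'y' }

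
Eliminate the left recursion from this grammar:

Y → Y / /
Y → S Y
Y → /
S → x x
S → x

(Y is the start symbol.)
Y → S Y Y'
Y → / Y'
Y' → / / Y'
Y' → ε
S → x x
S → x

Y is directly left-recursive. The standard transformation for
  A → A α₁ | ... | A α_m | β₁ | ... | β_n
is
  A  → β₁ A' | ... | β_n A'
  A' → α₁ A' | ... | α_m A' | ε

Y → S Y becomes Y → S Y Y'
Y → / becomes Y → / Y'
Y → Y / / becomes Y' → / / Y'
Add Y' → ε

Productions for other non-terminals are unchanged:
  S → x x
  S → x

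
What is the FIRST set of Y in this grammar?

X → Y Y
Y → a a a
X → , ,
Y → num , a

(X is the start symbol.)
To compute FIRST(Y), examine every production with Y on the left-hand side, reading each right-hand side left to right until a non-nullable symbol is reached.

From Y → a a a:
  - a is a terminal: add 'a' and stop
From Y → num , a:
  - num is a terminal: add 'num' and stop

Collecting: FIRST(Y) = { 'a', 'num' }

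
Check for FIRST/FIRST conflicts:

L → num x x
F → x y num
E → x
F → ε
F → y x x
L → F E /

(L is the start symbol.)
No FIRST/FIRST conflicts.

FIRST sets of the non-terminals at (or reachable through a nullable prefix from) the front of some alternative:
  FIRST(F) = { 'x', 'y', ε }
  FIRST(E) = { 'x' }

Productions for L:
  L → num x x: FIRST = { 'num' }
  L → F E /: FIRST = { 'x', 'y' }
Productions for F:
  F → x y num: FIRST = { 'x' }
  F → ε: FIRST = { ε }
  F → y x x: FIRST = { 'y' }
E has only one production, so no FIRST/FIRST conflict is possible there.

All alternatives of each non-terminal have pairwise disjoint FIRST sets.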